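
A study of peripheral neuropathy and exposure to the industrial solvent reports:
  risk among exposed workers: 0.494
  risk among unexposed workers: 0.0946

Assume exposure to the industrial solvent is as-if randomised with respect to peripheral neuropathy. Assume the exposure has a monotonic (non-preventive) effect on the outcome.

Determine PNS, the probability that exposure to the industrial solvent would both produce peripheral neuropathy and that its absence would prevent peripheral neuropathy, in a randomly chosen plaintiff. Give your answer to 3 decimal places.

Let p₁ = 0.494, p₀ = 0.0946.
Under exogeneity and monotonicity, PNS = p₁ − p₀.
PNS = 0.494 − 0.0946 = 0.3994

PNS ≈ 0.399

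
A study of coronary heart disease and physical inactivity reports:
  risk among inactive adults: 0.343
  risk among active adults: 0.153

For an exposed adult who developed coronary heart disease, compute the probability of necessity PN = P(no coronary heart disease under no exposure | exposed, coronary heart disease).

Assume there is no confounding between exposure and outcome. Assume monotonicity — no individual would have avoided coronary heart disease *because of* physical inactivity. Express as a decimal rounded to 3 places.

PN ≈ 0.554

Let p₁ = 0.343, p₀ = 0.153.
Under exogeneity and monotonicity, PN = (p₁ − p₀) / p₁.
PN = (0.343 − 0.153) / 0.343 = 0.19 / 0.343 ≈ 0.5539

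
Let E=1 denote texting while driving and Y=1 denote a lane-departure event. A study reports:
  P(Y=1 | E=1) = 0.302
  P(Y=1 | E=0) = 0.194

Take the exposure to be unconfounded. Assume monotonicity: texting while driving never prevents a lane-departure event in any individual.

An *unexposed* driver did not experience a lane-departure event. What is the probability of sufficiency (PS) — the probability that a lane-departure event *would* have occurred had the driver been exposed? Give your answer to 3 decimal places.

PS ≈ 0.134

Let p₁ = 0.302, p₀ = 0.194.
Under exogeneity and monotonicity, PS = (p₁ − p₀) / (1 − p₀).
PS = (0.302 − 0.194) / (1 − 0.194) = 0.108 / 0.806 ≈ 0.1340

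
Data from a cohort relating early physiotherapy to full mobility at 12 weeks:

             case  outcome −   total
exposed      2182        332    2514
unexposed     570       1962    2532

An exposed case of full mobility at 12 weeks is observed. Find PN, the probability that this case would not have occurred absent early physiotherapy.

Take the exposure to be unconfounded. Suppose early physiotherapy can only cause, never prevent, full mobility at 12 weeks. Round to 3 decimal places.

PN ≈ 0.741

p₁ = P(outcome | exposed) = 2182/2514 = 0.86794
p₀ = P(outcome | unexposed) = 570/2532 = 0.22512
Under exogeneity and monotonicity, PN = (p₁ − p₀) / p₁.
PN = (0.86794 − 0.22512) / 0.86794 = 0.64282 / 0.86794 ≈ 0.7406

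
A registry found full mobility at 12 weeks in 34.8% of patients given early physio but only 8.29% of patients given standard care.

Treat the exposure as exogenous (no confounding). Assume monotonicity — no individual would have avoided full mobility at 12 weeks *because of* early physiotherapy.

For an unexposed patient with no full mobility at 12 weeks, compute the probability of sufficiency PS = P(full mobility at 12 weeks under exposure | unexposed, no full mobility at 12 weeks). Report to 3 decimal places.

p₁ = 0.348, p₀ = 0.0829.
Under exogeneity and monotonicity, PS = (p₁ − p₀) / (1 − p₀).
PS = (0.348 − 0.0829) / (1 − 0.0829) = 0.2651 / 0.9171 ≈ 0.2891

PS ≈ 0.289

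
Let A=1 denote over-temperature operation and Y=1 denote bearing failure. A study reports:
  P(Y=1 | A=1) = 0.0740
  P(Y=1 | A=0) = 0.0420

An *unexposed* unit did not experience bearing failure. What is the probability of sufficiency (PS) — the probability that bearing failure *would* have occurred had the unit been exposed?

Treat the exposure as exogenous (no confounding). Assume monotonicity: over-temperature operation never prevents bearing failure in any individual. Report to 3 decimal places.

Let p₁ = 0.074, p₀ = 0.042.
Under exogeneity and monotonicity, PS = (p₁ − p₀) / (1 − p₀).
PS = (0.074 − 0.042) / (1 − 0.042) = 0.032 / 0.958 ≈ 0.0334

PS ≈ 0.033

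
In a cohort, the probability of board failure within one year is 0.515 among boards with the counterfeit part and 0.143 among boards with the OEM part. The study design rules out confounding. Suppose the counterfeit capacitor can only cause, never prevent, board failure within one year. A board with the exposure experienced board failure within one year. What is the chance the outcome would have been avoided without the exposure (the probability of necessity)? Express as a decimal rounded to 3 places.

Let p₁ = 0.515, p₀ = 0.143.
Under exogeneity and monotonicity, PN = (p₁ − p₀) / p₁.
PN = (0.515 − 0.143) / 0.515 = 0.372 / 0.515 ≈ 0.7223

PN ≈ 0.722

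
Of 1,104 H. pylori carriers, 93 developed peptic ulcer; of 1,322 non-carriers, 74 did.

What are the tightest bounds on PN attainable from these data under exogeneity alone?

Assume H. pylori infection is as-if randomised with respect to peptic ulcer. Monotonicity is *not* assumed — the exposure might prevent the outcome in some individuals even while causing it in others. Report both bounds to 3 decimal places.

p₁ = P(outcome | exposed) = 93/1104 = 0.084239
p₀ = P(outcome | unexposed) = 74/1322 = 0.055976
Under exogeneity alone the bounds on PN are max{0,(p₁−p₀)/p₁} ≤ PN ≤ min{1,(1−p₀)/p₁}.
  lower = (p₁ − p₀)/p₁ = 0.028263 / 0.084239 ≈ 0.3355
  upper = min{1, (1 − p₀)/p₁} = 0.94402 / 0.084239 ≈ 11.2065 → capped at 1

0.336 ≤ PN ≤ 1.000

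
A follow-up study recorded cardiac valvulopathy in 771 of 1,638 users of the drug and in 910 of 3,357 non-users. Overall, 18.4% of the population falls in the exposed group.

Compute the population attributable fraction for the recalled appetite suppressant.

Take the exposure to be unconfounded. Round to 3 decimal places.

p₁ = P(outcome | exposed) = 771/1638 = 0.4707
p₀ = P(outcome | unexposed) = 910/3357 = 0.27108
Overall risk P(Y=1) = π·p₁ + (1−π)·p₀ = 0.184×0.4707 + 0.816×0.27108 = 0.30781.
Under exogeneity, PAF = [P(Y=1) − p₀] / P(Y=1).
PAF = (0.30781 − 0.27108) / 0.30781 ≈ 0.1193

PAF ≈ 0.119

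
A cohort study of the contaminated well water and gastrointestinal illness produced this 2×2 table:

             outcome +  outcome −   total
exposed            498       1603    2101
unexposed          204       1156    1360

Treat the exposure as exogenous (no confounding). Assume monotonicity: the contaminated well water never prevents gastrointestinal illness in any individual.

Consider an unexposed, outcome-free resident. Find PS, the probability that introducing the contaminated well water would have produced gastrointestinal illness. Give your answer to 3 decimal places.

PS ≈ 0.102

p₁ = P(outcome | exposed) = 498/2101 = 0.23703
p₀ = P(outcome | unexposed) = 204/1360 = 0.15
Under exogeneity and monotonicity, PS = (p₁ − p₀) / (1 − p₀).
PS = (0.23703 − 0.15) / (1 − 0.15) = 0.08703 / 0.85 ≈ 0.1024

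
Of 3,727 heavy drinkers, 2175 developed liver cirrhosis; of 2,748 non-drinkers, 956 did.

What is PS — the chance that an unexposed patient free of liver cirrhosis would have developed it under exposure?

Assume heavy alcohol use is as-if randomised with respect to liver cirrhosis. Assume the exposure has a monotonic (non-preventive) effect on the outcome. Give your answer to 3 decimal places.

PS ≈ 0.361

p₁ = P(outcome | exposed) = 2175/3727 = 0.58358
p₀ = P(outcome | unexposed) = 956/2748 = 0.34789
Under exogeneity and monotonicity, PS = (p₁ − p₀) / (1 − p₀).
PS = (0.58358 − 0.34789) / (1 − 0.34789) = 0.23569 / 0.65211 ≈ 0.3614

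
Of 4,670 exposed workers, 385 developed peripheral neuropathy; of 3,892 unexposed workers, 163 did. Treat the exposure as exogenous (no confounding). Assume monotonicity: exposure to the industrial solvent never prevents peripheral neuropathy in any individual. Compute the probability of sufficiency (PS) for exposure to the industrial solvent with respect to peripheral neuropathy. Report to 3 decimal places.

PS ≈ 0.042

p₁ = P(outcome | exposed) = 385/4670 = 0.082441
p₀ = P(outcome | unexposed) = 163/3892 = 0.041881
Under exogeneity and monotonicity, PS = (p₁ − p₀) / (1 − p₀).
PS = (0.082441 − 0.041881) / (1 − 0.041881) = 0.04056 / 0.95812 ≈ 0.0423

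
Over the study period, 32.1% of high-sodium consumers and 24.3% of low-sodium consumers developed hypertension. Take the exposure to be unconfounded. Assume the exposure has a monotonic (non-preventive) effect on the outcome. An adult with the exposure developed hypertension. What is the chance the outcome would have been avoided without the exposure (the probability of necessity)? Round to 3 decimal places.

p₁ = 0.321, p₀ = 0.243.
Under exogeneity and monotonicity, PN = (p₁ − p₀) / p₁.
PN = (0.321 − 0.243) / 0.321 = 0.078 / 0.321 ≈ 0.2430

PN ≈ 0.243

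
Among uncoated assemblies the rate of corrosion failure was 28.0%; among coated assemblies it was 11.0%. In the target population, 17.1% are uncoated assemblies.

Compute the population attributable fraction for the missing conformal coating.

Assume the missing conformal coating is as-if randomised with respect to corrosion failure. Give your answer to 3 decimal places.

p₁ = 0.28, p₀ = 0.11.
Overall risk P(Y=1) = π·p₁ + (1−π)·p₀ = 0.171×0.28 + 0.829×0.11 = 0.13907.
Under exogeneity, PAF = [P(Y=1) − p₀] / P(Y=1).
PAF = (0.13907 − 0.11) / 0.13907 ≈ 0.2090

PAF ≈ 0.209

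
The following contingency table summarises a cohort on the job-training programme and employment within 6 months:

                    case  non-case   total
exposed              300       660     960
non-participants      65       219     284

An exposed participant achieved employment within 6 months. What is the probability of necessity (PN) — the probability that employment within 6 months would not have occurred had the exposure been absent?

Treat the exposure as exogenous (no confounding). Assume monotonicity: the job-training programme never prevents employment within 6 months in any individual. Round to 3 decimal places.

p₁ = P(outcome | exposed) = 300/960 = 0.3125
p₀ = P(outcome | unexposed) = 65/284 = 0.22887
Under exogeneity and monotonicity, PN = (p₁ − p₀) / p₁.
PN = (0.3125 − 0.22887) / 0.3125 = 0.083627 / 0.3125 ≈ 0.2676

PN ≈ 0.268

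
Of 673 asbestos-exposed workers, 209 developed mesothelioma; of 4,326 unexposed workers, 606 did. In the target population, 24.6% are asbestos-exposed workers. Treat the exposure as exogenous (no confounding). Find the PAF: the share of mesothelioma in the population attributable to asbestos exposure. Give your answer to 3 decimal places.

PAF ≈ 0.230

p₁ = P(outcome | exposed) = 209/673 = 0.31055
p₀ = P(outcome | unexposed) = 606/4326 = 0.14008
Overall risk P(Y=1) = π·p₁ + (1−π)·p₀ = 0.246×0.31055 + 0.754×0.14008 = 0.18202.
Under exogeneity, PAF = [P(Y=1) − p₀] / P(Y=1).
PAF = (0.18202 − 0.14008) / 0.18202 ≈ 0.2304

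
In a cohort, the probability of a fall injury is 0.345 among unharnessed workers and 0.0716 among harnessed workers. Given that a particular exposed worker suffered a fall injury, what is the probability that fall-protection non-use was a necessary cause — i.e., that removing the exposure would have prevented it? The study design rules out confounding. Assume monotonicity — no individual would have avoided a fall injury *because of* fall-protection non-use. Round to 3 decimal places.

Let p₁ = 0.345, p₀ = 0.0716.
Under exogeneity and monotonicity, PN = (p₁ − p₀) / p₁.
PN = (0.345 − 0.0716) / 0.345 = 0.2734 / 0.345 ≈ 0.7925

PN ≈ 0.792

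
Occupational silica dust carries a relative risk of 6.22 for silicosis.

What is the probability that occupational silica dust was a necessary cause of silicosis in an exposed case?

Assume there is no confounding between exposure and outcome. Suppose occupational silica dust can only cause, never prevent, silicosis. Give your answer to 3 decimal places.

PN ≈ 0.839

Under exogeneity and monotonicity, PN = (RR − 1) / RR = 1 − 1/RR.
PN = (6.22 − 1) / 6.22 = 5.22 / 6.22 ≈ 0.8392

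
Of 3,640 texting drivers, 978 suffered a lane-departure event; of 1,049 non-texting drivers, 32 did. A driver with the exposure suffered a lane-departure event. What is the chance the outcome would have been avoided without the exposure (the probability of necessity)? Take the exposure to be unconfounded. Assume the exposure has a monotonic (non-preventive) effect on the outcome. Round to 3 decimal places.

PN ≈ 0.886

p₁ = P(outcome | exposed) = 978/3640 = 0.26868
p₀ = P(outcome | unexposed) = 32/1049 = 0.030505
Under exogeneity and monotonicity, PN = (p₁ − p₀) / p₁.
PN = (0.26868 − 0.030505) / 0.26868 = 0.23818 / 0.26868 ≈ 0.8865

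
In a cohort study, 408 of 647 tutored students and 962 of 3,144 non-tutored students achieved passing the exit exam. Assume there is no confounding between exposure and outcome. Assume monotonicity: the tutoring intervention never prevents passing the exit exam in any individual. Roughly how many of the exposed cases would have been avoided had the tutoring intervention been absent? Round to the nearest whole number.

p₁ = P(outcome | exposed) = 408/647 = 0.6306
p₀ = P(outcome | unexposed) = 962/3144 = 0.30598
PN = (p₁ − p₀)/p₁ = (0.6306 − 0.30598) / 0.6306 ≈ 0.51478.
Attributable cases ≈ PN × (exposed cases) = 0.51478 × 408 ≈ 210.03.

about 210 cases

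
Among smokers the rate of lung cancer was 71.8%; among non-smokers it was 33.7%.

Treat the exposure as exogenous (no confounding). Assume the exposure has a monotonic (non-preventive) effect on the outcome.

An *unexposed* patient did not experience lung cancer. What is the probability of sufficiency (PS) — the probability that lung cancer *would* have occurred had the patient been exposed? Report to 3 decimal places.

PS ≈ 0.575

p₁ = 0.718, p₀ = 0.337.
Under exogeneity and monotonicity, PS = (p₁ − p₀) / (1 − p₀).
PS = (0.718 − 0.337) / (1 − 0.337) = 0.381 / 0.663 ≈ 0.5747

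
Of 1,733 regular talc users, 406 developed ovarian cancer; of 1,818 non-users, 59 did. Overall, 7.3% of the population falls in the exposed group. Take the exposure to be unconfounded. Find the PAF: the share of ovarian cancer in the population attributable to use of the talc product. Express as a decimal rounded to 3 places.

p₁ = P(outcome | exposed) = 406/1733 = 0.23428
p₀ = P(outcome | unexposed) = 59/1818 = 0.032453
Overall risk P(Y=1) = π·p₁ + (1−π)·p₀ = 0.073×0.23428 + 0.927×0.032453 = 0.047186.
Under exogeneity, PAF = [P(Y=1) − p₀] / P(Y=1).
PAF = (0.047186 − 0.032453) / 0.047186 ≈ 0.3122

PAF ≈ 0.312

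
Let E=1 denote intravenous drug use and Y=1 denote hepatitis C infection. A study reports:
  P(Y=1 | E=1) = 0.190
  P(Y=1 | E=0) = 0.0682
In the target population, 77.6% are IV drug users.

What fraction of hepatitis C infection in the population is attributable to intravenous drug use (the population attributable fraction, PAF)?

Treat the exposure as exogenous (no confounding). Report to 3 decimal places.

PAF ≈ 0.581

Let p₁ = 0.19, p₀ = 0.0682.
Overall risk P(Y=1) = π·p₁ + (1−π)·p₀ = 0.776×0.19 + 0.224×0.0682 = 0.16272.
Under exogeneity, PAF = [P(Y=1) − p₀] / P(Y=1).
PAF = (0.16272 − 0.0682) / 0.16272 ≈ 0.5809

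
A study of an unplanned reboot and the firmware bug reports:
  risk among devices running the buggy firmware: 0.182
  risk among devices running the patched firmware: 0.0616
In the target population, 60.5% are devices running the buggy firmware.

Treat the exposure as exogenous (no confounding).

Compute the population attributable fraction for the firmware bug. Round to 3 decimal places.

PAF ≈ 0.542

Let p₁ = 0.182, p₀ = 0.0616.
Overall risk P(Y=1) = π·p₁ + (1−π)·p₀ = 0.605×0.182 + 0.395×0.0616 = 0.13444.
Under exogeneity, PAF = [P(Y=1) − p₀] / P(Y=1).
PAF = (0.13444 − 0.0616) / 0.13444 ≈ 0.5418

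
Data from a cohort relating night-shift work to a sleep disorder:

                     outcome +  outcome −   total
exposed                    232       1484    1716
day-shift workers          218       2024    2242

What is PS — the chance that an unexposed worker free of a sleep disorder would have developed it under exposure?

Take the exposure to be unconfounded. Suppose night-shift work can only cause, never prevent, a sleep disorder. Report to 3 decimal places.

PS ≈ 0.042

p₁ = P(outcome | exposed) = 232/1716 = 0.1352
p₀ = P(outcome | unexposed) = 218/2242 = 0.097235
Under exogeneity and monotonicity, PS = (p₁ − p₀)/(1 − p₀).
PS = (0.1352 − 0.097235) / 0.90277 ≈ 0.0421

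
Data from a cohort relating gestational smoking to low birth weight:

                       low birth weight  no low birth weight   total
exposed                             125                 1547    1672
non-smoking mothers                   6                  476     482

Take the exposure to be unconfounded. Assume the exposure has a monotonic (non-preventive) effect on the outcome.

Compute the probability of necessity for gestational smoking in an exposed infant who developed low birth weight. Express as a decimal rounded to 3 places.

PN ≈ 0.833

p₁ = P(outcome | exposed) = 125/1672 = 0.074761
p₀ = P(outcome | unexposed) = 6/482 = 0.012448
Under exogeneity and monotonicity, PN = (p₁ − p₀)/p₁.
PN = (0.074761 − 0.012448) / 0.074761 ≈ 0.8335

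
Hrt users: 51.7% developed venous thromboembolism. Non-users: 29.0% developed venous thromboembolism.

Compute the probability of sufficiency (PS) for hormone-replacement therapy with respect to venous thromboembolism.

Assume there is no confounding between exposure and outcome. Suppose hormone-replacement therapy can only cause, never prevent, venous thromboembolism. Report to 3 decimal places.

p₁ = 0.517, p₀ = 0.29.
Under exogeneity and monotonicity, PS = (p₁ − p₀) / (1 − p₀).
PS = (0.517 − 0.29) / (1 − 0.29) = 0.227 / 0.71 ≈ 0.3197

PS ≈ 0.320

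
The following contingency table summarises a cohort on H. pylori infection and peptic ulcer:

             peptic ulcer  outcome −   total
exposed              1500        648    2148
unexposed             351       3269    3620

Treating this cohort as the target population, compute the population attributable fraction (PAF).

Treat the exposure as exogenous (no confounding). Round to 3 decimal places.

p₁ = P(outcome | exposed) = 1500/2148 = 0.69832
p₀ = P(outcome | unexposed) = 351/3620 = 0.096961
Exposure prevalence π = 2148/5768 = 0.3724; overall risk P(Y=1) = 0.32091.
Under exogeneity, PAF = [P(Y=1) − p₀]/P(Y=1).
PAF = (0.32091 − 0.096961) / 0.32091 ≈ 0.6979

PAF ≈ 0.698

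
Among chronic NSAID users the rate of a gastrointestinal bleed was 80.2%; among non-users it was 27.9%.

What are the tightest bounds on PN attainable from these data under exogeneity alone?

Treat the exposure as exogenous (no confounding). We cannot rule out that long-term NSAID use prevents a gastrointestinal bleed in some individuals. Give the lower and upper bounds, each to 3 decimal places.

p₁ = 0.802, p₀ = 0.279.
Under exogeneity alone the bounds on PN are max{0,(p₁−p₀)/p₁} ≤ PN ≤ min{1,(1−p₀)/p₁}.
  lower = (p₁ − p₀)/p₁ = 0.523 / 0.802 ≈ 0.6521
  upper = min{1, (1 − p₀)/p₁} = 0.721 / 0.802 ≈ 0.8990

0.652 ≤ PN ≤ 0.899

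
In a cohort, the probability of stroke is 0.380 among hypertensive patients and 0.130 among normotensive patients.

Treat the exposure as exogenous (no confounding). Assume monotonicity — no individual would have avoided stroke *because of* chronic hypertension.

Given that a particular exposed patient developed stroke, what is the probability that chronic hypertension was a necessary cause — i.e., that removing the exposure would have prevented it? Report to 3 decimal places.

PN ≈ 0.658

Let p₁ = 0.38, p₀ = 0.13.
Under exogeneity and monotonicity, PN = (p₁ − p₀) / p₁.
PN = (0.38 − 0.13) / 0.38 = 0.25 / 0.38 ≈ 0.6579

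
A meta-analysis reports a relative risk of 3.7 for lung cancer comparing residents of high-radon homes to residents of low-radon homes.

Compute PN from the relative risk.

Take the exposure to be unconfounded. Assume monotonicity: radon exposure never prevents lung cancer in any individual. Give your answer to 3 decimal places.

Under exogeneity and monotonicity, PN = (RR − 1) / RR = 1 − 1/RR.
PN = (3.7 − 1) / 3.7 = 2.7 / 3.7 ≈ 0.7297

PN ≈ 0.730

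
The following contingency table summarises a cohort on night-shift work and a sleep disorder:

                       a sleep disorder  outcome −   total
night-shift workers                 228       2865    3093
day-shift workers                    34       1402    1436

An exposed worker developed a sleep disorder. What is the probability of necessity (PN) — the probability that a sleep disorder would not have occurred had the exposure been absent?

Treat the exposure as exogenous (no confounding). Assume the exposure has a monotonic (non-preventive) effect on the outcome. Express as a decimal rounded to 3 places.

p₁ = P(outcome | exposed) = 228/3093 = 0.073715
p₀ = P(outcome | unexposed) = 34/1436 = 0.023677
Under exogeneity and monotonicity, PN = (p₁ − p₀)/p₁.
PN = (0.073715 − 0.023677) / 0.073715 ≈ 0.6788

PN ≈ 0.679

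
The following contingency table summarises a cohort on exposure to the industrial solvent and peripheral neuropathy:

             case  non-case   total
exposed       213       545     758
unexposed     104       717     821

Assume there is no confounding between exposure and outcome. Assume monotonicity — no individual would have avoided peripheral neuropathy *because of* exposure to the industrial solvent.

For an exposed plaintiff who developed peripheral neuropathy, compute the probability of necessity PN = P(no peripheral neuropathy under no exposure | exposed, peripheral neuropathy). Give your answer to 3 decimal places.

PN ≈ 0.549

p₁ = P(outcome | exposed) = 213/758 = 0.281
p₀ = P(outcome | unexposed) = 104/821 = 0.12667
Under exogeneity and monotonicity, PN = (p₁ − p₀)/p₁.
PN = (0.281 − 0.12667) / 0.281 ≈ 0.5492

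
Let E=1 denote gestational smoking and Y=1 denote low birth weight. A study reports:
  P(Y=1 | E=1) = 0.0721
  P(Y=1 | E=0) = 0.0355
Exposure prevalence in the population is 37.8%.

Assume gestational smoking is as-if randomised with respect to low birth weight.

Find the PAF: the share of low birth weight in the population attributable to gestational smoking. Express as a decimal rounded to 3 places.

Let p₁ = 0.0721, p₀ = 0.0355.
Overall risk P(Y=1) = π·p₁ + (1−π)·p₀ = 0.378×0.0721 + 0.622×0.0355 = 0.049335.
Under exogeneity, PAF = [P(Y=1) − p₀] / P(Y=1).
PAF = (0.049335 − 0.0355) / 0.049335 ≈ 0.2804

PAF ≈ 0.280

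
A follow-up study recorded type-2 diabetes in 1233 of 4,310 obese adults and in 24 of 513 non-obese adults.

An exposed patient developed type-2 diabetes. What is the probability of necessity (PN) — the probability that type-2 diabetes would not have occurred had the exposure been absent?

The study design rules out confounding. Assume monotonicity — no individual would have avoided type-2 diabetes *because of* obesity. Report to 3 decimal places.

PN ≈ 0.836

p₁ = P(outcome | exposed) = 1233/4310 = 0.28608
p₀ = P(outcome | unexposed) = 24/513 = 0.046784
Under exogeneity and monotonicity, PN = (p₁ − p₀) / p₁.
PN = (0.28608 − 0.046784) / 0.28608 = 0.2393 / 0.28608 ≈ 0.8365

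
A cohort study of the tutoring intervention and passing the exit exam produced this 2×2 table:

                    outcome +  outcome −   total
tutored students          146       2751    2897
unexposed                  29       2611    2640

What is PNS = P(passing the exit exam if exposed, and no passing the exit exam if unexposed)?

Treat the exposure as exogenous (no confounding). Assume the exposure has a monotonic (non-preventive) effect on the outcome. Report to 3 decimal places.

PNS ≈ 0.039

p₁ = P(outcome | exposed) = 146/2897 = 0.050397
p₀ = P(outcome | unexposed) = 29/2640 = 0.010985
Under exogeneity and monotonicity, PNS = p₁ − p₀.
PNS = 0.050397 − 0.010985 = 0.039412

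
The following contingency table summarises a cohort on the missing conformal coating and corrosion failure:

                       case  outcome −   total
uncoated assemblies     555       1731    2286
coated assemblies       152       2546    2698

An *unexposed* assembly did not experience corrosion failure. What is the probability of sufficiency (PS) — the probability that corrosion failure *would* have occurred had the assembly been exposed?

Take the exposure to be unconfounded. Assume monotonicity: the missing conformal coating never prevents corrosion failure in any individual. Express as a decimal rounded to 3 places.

PS ≈ 0.198

p₁ = P(outcome | exposed) = 555/2286 = 0.24278
p₀ = P(outcome | unexposed) = 152/2698 = 0.056338
Under exogeneity and monotonicity, PS = (p₁ − p₀) / (1 − p₀).
PS = (0.24278 − 0.056338) / (1 − 0.056338) = 0.18644 / 0.94366 ≈ 0.1976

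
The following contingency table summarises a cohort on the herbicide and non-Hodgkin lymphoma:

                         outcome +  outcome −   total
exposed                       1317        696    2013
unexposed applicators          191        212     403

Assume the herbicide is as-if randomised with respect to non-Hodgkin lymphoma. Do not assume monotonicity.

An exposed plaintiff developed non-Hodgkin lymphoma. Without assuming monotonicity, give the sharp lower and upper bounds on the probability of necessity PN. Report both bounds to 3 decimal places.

0.276 ≤ PN ≤ 0.804

p₁ = P(outcome | exposed) = 1317/2013 = 0.65425
p₀ = P(outcome | unexposed) = 191/403 = 0.47395
Under exogeneity alone the bounds on PN are max{0,(p₁−p₀)/p₁} ≤ PN ≤ min{1,(1−p₀)/p₁}.
  lower = (p₁ − p₀)/p₁ = 0.1803 / 0.65425 ≈ 0.2756
  upper = min{1, (1 − p₀)/p₁} = 0.52605 / 0.65425 ≈ 0.8041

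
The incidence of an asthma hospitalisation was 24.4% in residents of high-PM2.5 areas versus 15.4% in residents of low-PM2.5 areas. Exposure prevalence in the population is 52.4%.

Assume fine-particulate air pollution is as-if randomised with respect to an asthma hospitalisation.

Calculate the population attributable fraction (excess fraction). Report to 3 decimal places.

PAF ≈ 0.234

p₁ = 0.244, p₀ = 0.154.
Overall risk P(Y=1) = π·p₁ + (1−π)·p₀ = 0.524×0.244 + 0.476×0.154 = 0.20116.
Under exogeneity, PAF = [P(Y=1) − p₀] / P(Y=1).
PAF = (0.20116 − 0.154) / 0.20116 ≈ 0.2344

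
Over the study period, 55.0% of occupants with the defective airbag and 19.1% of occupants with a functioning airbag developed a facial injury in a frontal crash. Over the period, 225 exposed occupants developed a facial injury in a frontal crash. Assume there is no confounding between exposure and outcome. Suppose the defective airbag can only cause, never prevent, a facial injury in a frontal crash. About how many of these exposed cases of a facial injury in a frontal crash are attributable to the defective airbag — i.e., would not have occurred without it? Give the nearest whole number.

about 147 cases

p₁ = 0.55, p₀ = 0.191.
PN = (p₁ − p₀)/p₁ = (0.55 − 0.191) / 0.55 ≈ 0.65273.
Attributable cases ≈ PN × (exposed cases) = 0.65273 × 225 ≈ 146.86.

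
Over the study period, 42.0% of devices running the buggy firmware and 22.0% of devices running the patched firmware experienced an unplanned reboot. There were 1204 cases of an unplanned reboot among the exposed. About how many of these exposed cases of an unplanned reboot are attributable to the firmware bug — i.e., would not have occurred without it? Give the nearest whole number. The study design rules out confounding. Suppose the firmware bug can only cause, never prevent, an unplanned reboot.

about 573 cases

p₁ = 0.42, p₀ = 0.22.
PN = (p₁ − p₀)/p₁ = (0.42 − 0.22) / 0.42 ≈ 0.47619.
Attributable cases ≈ PN × (exposed cases) = 0.47619 × 1204 ≈ 573.33.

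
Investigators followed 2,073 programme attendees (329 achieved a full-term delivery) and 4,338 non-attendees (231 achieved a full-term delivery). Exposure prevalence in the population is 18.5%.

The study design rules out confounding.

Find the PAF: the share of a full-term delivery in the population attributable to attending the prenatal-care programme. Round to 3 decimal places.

p₁ = P(outcome | exposed) = 329/2073 = 0.15871
p₀ = P(outcome | unexposed) = 231/4338 = 0.05325
Overall risk P(Y=1) = π·p₁ + (1−π)·p₀ = 0.185×0.15871 + 0.815×0.05325 = 0.07276.
Under exogeneity, PAF = [P(Y=1) − p₀] / P(Y=1).
PAF = (0.07276 − 0.05325) / 0.07276 ≈ 0.2681

PAF ≈ 0.268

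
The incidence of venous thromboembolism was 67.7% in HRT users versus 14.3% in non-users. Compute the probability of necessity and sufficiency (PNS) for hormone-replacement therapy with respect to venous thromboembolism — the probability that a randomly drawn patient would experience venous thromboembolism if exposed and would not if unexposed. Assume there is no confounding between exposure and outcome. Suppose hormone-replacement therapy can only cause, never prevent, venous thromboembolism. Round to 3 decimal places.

p₁ = 0.677, p₀ = 0.143.
Under exogeneity and monotonicity, PNS = p₁ − p₀.
PNS = 0.677 − 0.143 = 0.534

PNS ≈ 0.534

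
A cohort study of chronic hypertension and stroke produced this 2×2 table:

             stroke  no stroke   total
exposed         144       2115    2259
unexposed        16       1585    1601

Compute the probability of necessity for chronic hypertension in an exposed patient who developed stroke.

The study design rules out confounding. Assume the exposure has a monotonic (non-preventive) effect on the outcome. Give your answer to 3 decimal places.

p₁ = P(outcome | exposed) = 144/2259 = 0.063745
p₀ = P(outcome | unexposed) = 16/1601 = 0.0099938
Under exogeneity and monotonicity, PN = (p₁ − p₀)/p₁.
PN = (0.063745 − 0.0099938) / 0.063745 ≈ 0.8432

PN ≈ 0.843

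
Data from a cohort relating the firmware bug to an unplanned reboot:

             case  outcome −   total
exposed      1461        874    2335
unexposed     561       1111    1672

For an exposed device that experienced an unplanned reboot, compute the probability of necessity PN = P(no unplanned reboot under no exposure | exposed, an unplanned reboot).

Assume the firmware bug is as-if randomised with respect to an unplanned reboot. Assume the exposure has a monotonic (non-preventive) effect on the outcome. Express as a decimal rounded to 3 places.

PN ≈ 0.464

p₁ = P(outcome | exposed) = 1461/2335 = 0.6257
p₀ = P(outcome | unexposed) = 561/1672 = 0.33553
Under exogeneity and monotonicity, PN = (p₁ − p₀) / p₁.
PN = (0.6257 − 0.33553) / 0.6257 = 0.29017 / 0.6257 ≈ 0.4638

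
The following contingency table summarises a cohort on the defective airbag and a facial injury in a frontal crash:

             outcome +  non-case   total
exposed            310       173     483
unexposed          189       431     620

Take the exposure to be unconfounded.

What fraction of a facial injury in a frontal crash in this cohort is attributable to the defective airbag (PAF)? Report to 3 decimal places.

PAF ≈ 0.326

p₁ = P(outcome | exposed) = 310/483 = 0.64182
p₀ = P(outcome | unexposed) = 189/620 = 0.30484
Exposure prevalence π = 483/1103 = 0.4379; overall risk P(Y=1) = 0.4524.
Under exogeneity, PAF = [P(Y=1) − p₀]/P(Y=1).
PAF = (0.4524 − 0.30484) / 0.4524 ≈ 0.3262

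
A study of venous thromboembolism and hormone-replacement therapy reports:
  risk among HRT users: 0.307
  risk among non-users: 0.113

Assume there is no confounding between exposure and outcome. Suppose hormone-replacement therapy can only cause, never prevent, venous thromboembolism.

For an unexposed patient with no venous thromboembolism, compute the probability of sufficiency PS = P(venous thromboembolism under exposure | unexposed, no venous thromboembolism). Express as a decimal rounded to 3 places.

PS ≈ 0.219

Let p₁ = 0.307, p₀ = 0.113.
Under exogeneity and monotonicity, PS = (p₁ − p₀) / (1 − p₀).
PS = (0.307 − 0.113) / (1 − 0.113) = 0.194 / 0.887 ≈ 0.2187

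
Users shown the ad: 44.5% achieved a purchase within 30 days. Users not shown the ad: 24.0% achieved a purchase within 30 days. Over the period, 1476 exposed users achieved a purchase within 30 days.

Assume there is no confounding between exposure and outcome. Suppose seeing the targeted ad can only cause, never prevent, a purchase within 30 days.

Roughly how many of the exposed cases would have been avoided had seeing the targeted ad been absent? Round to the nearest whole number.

p₁ = 0.445, p₀ = 0.24.
PN = (p₁ − p₀)/p₁ = (0.445 − 0.24) / 0.445 ≈ 0.46067.
Attributable cases ≈ PN × (exposed cases) = 0.46067 × 1476 ≈ 679.96.

about 680 cases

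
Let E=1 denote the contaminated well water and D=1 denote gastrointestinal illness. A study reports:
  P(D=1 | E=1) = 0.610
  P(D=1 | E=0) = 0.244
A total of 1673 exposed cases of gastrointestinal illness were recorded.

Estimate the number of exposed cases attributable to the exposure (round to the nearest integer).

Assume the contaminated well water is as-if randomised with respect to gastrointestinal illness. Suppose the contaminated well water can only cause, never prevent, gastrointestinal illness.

about 1004 cases

Let p₁ = 0.61, p₀ = 0.244.
PN = (p₁ − p₀)/p₁ = (0.61 − 0.244) / 0.61 ≈ 0.60000.
Attributable cases ≈ PN × (exposed cases) = 0.60000 × 1673 ≈ 1003.80.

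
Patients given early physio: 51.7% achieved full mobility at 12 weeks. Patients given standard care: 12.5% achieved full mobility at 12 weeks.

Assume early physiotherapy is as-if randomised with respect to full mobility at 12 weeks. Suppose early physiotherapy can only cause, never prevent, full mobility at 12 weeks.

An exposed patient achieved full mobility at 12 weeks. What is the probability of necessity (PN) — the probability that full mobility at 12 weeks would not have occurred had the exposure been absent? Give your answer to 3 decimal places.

PN ≈ 0.758

p₁ = 0.517, p₀ = 0.125.
Under exogeneity and monotonicity, PN = (p₁ − p₀) / p₁.
PN = (0.517 − 0.125) / 0.517 = 0.392 / 0.517 ≈ 0.7582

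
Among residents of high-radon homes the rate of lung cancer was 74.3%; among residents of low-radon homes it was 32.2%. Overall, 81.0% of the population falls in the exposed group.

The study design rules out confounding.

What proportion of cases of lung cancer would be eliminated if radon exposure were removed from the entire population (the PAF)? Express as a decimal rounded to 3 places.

p₁ = 0.743, p₀ = 0.322.
Overall risk P(Y=1) = π·p₁ + (1−π)·p₀ = 0.81×0.743 + 0.19×0.322 = 0.66301.
Under exogeneity, PAF = [P(Y=1) − p₀] / P(Y=1).
PAF = (0.66301 − 0.322) / 0.66301 ≈ 0.5143

PAF ≈ 0.514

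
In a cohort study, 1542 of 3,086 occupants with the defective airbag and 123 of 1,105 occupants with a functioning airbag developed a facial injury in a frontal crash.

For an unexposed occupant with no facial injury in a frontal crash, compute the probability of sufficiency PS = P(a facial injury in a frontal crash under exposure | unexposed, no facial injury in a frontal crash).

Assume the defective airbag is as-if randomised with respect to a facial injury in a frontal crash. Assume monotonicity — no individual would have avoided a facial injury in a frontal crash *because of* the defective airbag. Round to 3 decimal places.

p₁ = P(outcome | exposed) = 1542/3086 = 0.49968
p₀ = P(outcome | unexposed) = 123/1105 = 0.11131
Under exogeneity and monotonicity, PS = (p₁ − p₀) / (1 − p₀).
PS = (0.49968 − 0.11131) / (1 − 0.11131) = 0.38836 / 0.88869 ≈ 0.4370

PS ≈ 0.437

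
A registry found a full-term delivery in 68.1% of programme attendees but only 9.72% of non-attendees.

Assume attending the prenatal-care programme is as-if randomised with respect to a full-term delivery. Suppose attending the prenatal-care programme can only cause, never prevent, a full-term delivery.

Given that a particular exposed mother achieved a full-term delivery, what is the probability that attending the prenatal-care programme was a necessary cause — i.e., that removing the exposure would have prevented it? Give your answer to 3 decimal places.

PN ≈ 0.857

p₁ = 0.681, p₀ = 0.0972.
Under exogeneity and monotonicity, PN = (p₁ − p₀) / p₁.
PN = (0.681 − 0.0972) / 0.681 = 0.5838 / 0.681 ≈ 0.8573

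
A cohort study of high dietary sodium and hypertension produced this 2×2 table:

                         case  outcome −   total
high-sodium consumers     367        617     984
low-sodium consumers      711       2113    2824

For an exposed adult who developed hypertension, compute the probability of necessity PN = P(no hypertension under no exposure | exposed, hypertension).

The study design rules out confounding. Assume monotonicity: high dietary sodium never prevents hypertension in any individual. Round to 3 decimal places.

PN ≈ 0.325

p₁ = P(outcome | exposed) = 367/984 = 0.37297
p₀ = P(outcome | unexposed) = 711/2824 = 0.25177
Under exogeneity and monotonicity, PN = (p₁ − p₀) / p₁.
PN = (0.37297 − 0.25177) / 0.37297 = 0.1212 / 0.37297 ≈ 0.3250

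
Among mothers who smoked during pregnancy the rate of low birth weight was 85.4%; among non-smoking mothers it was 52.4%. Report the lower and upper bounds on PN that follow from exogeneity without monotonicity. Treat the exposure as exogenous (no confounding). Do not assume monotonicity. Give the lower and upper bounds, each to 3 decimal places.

p₁ = 0.854, p₀ = 0.524.
Under exogeneity alone the bounds on PN are max{0,(p₁−p₀)/p₁} ≤ PN ≤ min{1,(1−p₀)/p₁}.
  lower = (p₁ − p₀)/p₁ = 0.33 / 0.854 ≈ 0.3864
  upper = min{1, (1 − p₀)/p₁} = 0.476 / 0.854 ≈ 0.5574

0.386 ≤ PN ≤ 0.557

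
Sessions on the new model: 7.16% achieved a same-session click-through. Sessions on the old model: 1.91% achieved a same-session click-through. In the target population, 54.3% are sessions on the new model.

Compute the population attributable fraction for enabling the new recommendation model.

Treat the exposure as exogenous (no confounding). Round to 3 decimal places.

PAF ≈ 0.599

p₁ = 0.0716, p₀ = 0.0191.
Overall risk P(Y=1) = π·p₁ + (1−π)·p₀ = 0.543×0.0716 + 0.457×0.0191 = 0.047607.
Under exogeneity, PAF = [P(Y=1) − p₀] / P(Y=1).
PAF = (0.047607 − 0.0191) / 0.047607 ≈ 0.5988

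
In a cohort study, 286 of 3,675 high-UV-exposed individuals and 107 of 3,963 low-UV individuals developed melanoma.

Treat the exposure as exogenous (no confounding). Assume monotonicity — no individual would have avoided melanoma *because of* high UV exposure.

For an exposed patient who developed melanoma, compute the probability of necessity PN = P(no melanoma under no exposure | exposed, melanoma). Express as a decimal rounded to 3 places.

PN ≈ 0.653

p₁ = P(outcome | exposed) = 286/3675 = 0.077823
p₀ = P(outcome | unexposed) = 107/3963 = 0.027
Under exogeneity and monotonicity, PN = (p₁ − p₀) / p₁.
PN = (0.077823 − 0.027) / 0.077823 = 0.050823 / 0.077823 ≈ 0.6531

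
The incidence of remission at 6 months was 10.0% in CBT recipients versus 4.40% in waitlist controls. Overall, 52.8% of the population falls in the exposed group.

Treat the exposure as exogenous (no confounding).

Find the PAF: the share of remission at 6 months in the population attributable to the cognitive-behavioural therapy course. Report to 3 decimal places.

PAF ≈ 0.402

p₁ = 0.1, p₀ = 0.044.
Overall risk P(Y=1) = π·p₁ + (1−π)·p₀ = 0.528×0.1 + 0.472×0.044 = 0.073568.
Under exogeneity, PAF = [P(Y=1) − p₀] / P(Y=1).
PAF = (0.073568 − 0.044) / 0.073568 ≈ 0.4019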